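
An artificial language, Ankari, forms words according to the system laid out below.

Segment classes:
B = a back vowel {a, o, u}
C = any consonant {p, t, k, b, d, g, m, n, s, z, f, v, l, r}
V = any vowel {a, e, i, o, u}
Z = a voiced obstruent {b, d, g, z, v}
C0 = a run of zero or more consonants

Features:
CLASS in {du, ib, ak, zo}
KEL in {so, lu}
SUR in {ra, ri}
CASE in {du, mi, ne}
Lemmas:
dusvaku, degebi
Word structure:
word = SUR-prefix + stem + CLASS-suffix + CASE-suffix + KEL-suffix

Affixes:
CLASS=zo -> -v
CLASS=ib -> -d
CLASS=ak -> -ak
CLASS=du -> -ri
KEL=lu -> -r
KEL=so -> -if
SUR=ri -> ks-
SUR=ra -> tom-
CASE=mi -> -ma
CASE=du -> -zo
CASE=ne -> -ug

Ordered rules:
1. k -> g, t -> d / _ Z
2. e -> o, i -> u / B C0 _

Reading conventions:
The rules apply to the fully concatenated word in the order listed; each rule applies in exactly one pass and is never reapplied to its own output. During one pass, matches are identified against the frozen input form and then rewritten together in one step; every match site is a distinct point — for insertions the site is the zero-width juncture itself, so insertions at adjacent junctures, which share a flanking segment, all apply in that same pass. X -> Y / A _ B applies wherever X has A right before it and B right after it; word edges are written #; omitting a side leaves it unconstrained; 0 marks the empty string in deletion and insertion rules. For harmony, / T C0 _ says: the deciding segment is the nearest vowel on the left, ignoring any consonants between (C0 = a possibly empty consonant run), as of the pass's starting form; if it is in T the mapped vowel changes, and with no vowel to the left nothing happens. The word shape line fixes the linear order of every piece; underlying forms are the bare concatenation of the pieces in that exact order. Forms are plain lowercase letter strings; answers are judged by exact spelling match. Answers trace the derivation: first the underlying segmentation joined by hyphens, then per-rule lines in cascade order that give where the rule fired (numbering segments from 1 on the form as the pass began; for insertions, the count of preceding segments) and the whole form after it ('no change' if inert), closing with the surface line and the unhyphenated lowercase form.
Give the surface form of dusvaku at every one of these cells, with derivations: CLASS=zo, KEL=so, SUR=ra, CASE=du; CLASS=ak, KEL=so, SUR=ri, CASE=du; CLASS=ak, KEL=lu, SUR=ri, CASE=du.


cell CLASS=zo, KEL=so, SUR=ra, CASE=du:
underlying: tom-dusvaku-v-zo-if
1. k -> g, t -> d / _ Z: no change
2. e -> o, i -> u / B C0 _: fires at position(s) 14: tomdusvakuvzouf
surface: tomdusvakuvzouf

cell CLASS=ak, KEL=so, SUR=ri, CASE=du:
underlying: ks-dusvaku-ak-zo-if
1. k -> g, t -> d / _ Z: fires at position(s) 11: ksdusvakuagzoif
2. e -> o, i -> u / B C0 _: fires at position(s) 14: ksdusvakuagzouf
surface: ksdusvakuagzouf

cell CLASS=ak, KEL=lu, SUR=ri, CASE=du:
underlying: ks-dusvaku-ak-zo-r
1. k -> g, t -> d / _ Z: fires at position(s) 11: ksdusvakuagzor
2. e -> o, i -> u / B C0 _: no change
surface: ksdusvakuagzor


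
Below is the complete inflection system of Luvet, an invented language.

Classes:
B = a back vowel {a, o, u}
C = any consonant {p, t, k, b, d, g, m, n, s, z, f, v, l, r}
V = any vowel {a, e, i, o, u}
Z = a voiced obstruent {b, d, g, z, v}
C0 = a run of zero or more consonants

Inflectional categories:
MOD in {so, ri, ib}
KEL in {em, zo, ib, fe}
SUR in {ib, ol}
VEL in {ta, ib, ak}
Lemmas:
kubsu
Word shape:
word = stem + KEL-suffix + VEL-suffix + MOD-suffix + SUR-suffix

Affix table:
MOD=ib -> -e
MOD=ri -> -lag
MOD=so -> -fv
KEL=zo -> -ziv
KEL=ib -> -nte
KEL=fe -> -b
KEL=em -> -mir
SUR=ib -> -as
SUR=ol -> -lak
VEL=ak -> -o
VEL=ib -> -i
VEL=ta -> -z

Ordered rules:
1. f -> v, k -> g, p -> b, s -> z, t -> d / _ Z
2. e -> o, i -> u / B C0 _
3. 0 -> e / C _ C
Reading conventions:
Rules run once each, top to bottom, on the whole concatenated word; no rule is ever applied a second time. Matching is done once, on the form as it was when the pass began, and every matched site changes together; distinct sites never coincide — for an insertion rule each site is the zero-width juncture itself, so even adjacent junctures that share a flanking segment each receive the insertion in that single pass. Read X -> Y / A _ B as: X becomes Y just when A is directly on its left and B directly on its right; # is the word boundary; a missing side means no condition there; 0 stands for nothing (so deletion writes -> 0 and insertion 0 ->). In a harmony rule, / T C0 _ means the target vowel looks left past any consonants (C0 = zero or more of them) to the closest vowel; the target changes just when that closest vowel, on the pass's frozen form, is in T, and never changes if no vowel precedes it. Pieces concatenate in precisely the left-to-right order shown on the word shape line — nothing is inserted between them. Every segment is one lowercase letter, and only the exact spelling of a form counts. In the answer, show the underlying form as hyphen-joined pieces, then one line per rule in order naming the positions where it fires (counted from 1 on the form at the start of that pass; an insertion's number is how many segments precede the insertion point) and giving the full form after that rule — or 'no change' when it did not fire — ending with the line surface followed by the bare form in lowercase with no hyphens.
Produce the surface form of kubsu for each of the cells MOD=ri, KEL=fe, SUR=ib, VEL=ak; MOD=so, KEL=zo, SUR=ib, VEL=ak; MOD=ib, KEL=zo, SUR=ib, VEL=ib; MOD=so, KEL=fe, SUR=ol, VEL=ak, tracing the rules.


cell MOD=ri, KEL=fe, SUR=ib, VEL=ak:
underlying: kubsu-b-o-lag-as
1. f -> v, k -> g, p -> b, s -> z, t -> d / _ Z: no change
2. e -> o, i -> u / B C0 _: no change
3. 0 -> e / C _ C: inserts after position(s) 3: kubesubolagas
surface: kubesubolagas

cell MOD=so, KEL=zo, SUR=ib, VEL=ak:
underlying: kubsu-ziv-o-fv-as
1. f -> v, k -> g, p -> b, s -> z, t -> d / _ Z: fires at position(s) 10: kubsuzivovvas
2. e -> o, i -> u / B C0 _: fires at position(s) 7: kubsuzuvovvas
3. 0 -> e / C _ C: inserts after position(s) 3, 10: kubesuzuvovevas
surface: kubesuzuvovevas

cell MOD=ib, KEL=zo, SUR=ib, VEL=ib:
underlying: kubsu-ziv-i-e-as
1. f -> v, k -> g, p -> b, s -> z, t -> d / _ Z: no change
2. e -> o, i -> u / B C0 _: fires at position(s) 7: kubsuzuvieas
3. 0 -> e / C _ C: inserts after position(s) 3: kubesuzuvieas
surface: kubesuzuvieas

cell MOD=so, KEL=fe, SUR=ol, VEL=ak:
underlying: kubsu-b-o-fv-lak
1. f -> v, k -> g, p -> b, s -> z, t -> d / _ Z: fires at position(s) 8: kubsubovvlak
2. e -> o, i -> u / B C0 _: no change
3. 0 -> e / C _ C: inserts after position(s) 3, 8, 9: kubesubovevelak
surface: kubesubovevelak


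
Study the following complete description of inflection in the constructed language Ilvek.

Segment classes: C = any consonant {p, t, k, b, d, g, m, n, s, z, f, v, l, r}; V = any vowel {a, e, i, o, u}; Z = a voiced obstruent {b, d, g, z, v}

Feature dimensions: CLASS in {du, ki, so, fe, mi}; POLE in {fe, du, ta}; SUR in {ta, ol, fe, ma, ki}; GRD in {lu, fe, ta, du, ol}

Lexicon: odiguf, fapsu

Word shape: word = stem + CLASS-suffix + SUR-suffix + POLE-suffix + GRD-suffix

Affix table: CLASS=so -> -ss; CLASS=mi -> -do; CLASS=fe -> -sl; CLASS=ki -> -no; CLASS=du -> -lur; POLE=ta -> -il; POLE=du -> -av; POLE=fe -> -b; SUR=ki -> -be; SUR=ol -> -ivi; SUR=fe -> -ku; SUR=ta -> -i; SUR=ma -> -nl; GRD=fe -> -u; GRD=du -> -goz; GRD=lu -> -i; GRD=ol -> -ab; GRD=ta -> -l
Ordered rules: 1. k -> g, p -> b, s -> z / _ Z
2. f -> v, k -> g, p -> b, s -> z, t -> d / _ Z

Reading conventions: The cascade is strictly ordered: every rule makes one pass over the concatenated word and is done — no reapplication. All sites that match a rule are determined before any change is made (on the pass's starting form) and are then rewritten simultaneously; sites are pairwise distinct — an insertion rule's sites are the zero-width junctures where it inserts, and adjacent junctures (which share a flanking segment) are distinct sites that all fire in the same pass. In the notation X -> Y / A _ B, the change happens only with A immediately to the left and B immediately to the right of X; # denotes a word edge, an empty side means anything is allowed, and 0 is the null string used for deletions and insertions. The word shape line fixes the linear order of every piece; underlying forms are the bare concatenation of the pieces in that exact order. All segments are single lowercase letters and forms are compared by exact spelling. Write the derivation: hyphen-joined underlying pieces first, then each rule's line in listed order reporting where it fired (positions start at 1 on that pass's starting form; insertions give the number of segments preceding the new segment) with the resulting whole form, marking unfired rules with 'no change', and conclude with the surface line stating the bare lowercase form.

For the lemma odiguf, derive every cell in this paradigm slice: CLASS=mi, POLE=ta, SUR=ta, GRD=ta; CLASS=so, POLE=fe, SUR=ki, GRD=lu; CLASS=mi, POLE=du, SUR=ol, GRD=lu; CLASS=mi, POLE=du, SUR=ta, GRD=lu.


cell CLASS=mi, POLE=ta, SUR=ta, GRD=ta:
underlying: odiguf-do-i-il-l
1. k -> g, p -> b, s -> z / _ Z: no change
2. f -> v, k -> g, p -> b, s -> z, t -> d / _ Z: fires at position(s) 6: odiguvdoiill
surface: odiguvdoiill

cell CLASS=so, POLE=fe, SUR=ki, GRD=lu:
underlying: odiguf-ss-be-b-i
1. k -> g, p -> b, s -> z / _ Z: fires at position(s) 8: odigufszbebi
2. f -> v, k -> g, p -> b, s -> z, t -> d / _ Z: fires at position(s) 7: odigufzzbebi
surface: odigufzzbebi

cell CLASS=mi, POLE=du, SUR=ol, GRD=lu:
underlying: odiguf-do-ivi-av-i
1. k -> g, p -> b, s -> z / _ Z: no change
2. f -> v, k -> g, p -> b, s -> z, t -> d / _ Z: fires at position(s) 6: odiguvdoiviavi
surface: odiguvdoiviavi

cell CLASS=mi, POLE=du, SUR=ta, GRD=lu:
underlying: odiguf-do-i-av-i
1. k -> g, p -> b, s -> z / _ Z: no change
2. f -> v, k -> g, p -> b, s -> z, t -> d / _ Z: fires at position(s) 6: odiguvdoiavi
surface: odiguvdoiavi


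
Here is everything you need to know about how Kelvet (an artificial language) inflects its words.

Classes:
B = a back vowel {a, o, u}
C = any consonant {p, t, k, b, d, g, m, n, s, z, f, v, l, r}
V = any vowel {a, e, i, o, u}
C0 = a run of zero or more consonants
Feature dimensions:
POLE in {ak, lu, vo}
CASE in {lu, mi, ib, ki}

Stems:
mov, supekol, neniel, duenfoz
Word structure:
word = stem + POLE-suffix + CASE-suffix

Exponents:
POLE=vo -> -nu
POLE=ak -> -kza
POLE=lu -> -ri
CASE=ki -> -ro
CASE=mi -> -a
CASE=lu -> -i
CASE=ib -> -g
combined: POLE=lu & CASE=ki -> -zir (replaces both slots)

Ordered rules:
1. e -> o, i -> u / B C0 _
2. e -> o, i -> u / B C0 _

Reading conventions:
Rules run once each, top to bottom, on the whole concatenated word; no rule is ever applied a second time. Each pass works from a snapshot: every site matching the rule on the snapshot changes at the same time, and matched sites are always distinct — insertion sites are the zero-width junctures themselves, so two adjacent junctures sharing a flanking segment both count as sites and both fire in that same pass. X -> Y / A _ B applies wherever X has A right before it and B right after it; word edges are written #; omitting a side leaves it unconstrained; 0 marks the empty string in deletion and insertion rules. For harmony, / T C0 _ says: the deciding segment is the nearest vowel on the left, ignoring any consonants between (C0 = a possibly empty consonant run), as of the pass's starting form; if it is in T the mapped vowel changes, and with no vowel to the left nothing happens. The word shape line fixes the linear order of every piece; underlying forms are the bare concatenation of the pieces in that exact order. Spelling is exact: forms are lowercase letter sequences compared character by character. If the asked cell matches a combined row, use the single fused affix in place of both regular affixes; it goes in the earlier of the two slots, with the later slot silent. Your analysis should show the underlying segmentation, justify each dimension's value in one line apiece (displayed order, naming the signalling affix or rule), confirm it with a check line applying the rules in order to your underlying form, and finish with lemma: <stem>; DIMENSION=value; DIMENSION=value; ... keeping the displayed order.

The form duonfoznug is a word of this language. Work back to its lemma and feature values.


underlying: duenfoz-nu-g
POLE=vo - signalled by the affix -nu
CASE=ib - signalled by the affix -g
check: duenfoznug -> duonfoznug -> duonfoznug
lemma: duenfoz; POLE=vo; CASE=ib


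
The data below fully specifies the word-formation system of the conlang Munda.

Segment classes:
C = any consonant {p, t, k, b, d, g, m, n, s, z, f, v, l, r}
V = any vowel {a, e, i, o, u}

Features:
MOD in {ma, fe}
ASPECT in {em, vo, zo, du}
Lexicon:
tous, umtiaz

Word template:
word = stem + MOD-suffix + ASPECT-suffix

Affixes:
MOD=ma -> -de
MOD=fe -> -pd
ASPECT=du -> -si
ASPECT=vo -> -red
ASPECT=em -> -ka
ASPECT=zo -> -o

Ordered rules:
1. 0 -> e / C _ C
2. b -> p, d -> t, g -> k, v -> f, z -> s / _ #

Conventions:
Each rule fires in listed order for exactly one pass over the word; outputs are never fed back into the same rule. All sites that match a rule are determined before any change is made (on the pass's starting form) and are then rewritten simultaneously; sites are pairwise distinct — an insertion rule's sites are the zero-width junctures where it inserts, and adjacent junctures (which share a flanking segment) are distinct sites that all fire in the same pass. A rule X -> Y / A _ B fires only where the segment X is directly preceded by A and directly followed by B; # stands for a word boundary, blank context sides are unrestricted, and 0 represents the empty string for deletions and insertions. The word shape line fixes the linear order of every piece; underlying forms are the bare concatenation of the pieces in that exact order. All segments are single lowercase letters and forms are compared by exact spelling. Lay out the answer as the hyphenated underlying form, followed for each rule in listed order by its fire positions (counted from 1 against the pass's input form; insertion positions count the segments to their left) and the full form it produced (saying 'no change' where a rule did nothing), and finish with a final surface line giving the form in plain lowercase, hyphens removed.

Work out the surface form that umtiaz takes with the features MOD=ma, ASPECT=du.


underlying: umtiaz-de-si
1. 0 -> e / C _ C: inserts after position(s) 2, 6: umetiazedesi
2. b -> p, d -> t, g -> k, v -> f, z -> s / _ #: no change
surface: umetiazedesi


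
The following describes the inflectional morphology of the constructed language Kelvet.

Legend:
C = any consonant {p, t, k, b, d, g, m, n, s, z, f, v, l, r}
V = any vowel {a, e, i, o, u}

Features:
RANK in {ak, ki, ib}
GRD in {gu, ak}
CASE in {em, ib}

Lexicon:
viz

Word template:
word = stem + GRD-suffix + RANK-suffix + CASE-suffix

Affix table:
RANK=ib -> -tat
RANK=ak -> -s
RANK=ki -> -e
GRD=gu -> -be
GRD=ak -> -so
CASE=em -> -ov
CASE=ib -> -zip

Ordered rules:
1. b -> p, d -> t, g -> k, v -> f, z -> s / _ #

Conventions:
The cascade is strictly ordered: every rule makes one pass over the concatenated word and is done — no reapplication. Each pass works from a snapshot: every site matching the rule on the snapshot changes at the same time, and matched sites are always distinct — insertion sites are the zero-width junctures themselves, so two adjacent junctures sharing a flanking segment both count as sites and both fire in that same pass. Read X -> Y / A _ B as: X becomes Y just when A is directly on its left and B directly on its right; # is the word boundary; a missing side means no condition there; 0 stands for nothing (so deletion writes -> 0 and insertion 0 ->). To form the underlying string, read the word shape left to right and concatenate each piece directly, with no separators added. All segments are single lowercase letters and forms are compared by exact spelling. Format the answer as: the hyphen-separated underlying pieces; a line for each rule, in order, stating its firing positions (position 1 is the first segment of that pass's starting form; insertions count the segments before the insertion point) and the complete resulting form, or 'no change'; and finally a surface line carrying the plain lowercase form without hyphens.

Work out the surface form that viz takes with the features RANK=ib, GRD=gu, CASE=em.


underlying: viz-be-tat-ov
1. b -> p, d -> t, g -> k, v -> f, z -> s / _ #: fires at position(s) 10: vizbetatof
surface: vizbetatof


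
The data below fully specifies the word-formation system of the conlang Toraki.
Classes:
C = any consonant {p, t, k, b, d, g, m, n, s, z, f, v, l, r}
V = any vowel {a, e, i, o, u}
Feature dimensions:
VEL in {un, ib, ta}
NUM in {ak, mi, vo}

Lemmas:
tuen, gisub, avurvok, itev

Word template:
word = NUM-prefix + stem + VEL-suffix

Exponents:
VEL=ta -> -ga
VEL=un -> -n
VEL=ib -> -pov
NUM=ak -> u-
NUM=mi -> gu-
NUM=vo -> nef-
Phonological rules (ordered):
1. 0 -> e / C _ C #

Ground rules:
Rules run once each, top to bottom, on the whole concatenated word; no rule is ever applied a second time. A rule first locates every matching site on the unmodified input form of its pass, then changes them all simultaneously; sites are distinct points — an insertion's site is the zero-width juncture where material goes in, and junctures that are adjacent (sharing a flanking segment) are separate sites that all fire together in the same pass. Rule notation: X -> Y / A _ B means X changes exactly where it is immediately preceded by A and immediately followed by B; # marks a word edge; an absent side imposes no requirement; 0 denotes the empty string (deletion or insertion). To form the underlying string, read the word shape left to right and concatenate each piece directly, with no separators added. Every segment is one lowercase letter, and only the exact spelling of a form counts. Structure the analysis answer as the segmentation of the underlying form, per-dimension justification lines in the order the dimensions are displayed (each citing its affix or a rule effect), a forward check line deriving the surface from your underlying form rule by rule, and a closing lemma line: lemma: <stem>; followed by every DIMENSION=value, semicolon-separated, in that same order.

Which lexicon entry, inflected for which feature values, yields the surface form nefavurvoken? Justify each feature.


underlying: nef-avurvok-n
VEL=un - signalled by the affix -n
NUM=vo - signalled by the affix nef-
check: nefavurvokn -> nefavurvoken
lemma: avurvok; VEL=un; NUM=vo


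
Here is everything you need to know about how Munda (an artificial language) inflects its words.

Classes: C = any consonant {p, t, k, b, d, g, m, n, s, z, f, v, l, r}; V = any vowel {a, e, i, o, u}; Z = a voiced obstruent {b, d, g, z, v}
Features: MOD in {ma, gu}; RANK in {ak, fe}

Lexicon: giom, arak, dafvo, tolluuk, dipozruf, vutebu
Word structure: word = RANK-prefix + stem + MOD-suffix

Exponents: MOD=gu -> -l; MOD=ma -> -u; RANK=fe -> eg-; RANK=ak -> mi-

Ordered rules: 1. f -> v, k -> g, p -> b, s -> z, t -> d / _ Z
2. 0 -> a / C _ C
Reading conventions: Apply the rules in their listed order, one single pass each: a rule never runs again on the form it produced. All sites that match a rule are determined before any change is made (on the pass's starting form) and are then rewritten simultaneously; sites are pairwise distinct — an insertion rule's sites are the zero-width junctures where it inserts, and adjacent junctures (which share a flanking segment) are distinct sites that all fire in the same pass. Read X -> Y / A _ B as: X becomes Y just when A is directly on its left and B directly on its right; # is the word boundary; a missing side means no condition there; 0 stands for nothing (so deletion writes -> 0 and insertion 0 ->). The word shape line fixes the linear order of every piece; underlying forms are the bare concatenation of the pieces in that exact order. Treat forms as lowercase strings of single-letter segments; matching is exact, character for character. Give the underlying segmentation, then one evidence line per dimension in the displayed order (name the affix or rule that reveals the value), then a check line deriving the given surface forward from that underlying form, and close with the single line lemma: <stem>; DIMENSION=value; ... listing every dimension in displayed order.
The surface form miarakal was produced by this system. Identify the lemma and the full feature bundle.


underlying: mi-arak-l
MOD=gu - signalled by the affix -l
RANK=ak - signalled by the affix mi-
check: miarakl -> miarakl -> miarakal
lemma: arak; MOD=gu; RANK=ak


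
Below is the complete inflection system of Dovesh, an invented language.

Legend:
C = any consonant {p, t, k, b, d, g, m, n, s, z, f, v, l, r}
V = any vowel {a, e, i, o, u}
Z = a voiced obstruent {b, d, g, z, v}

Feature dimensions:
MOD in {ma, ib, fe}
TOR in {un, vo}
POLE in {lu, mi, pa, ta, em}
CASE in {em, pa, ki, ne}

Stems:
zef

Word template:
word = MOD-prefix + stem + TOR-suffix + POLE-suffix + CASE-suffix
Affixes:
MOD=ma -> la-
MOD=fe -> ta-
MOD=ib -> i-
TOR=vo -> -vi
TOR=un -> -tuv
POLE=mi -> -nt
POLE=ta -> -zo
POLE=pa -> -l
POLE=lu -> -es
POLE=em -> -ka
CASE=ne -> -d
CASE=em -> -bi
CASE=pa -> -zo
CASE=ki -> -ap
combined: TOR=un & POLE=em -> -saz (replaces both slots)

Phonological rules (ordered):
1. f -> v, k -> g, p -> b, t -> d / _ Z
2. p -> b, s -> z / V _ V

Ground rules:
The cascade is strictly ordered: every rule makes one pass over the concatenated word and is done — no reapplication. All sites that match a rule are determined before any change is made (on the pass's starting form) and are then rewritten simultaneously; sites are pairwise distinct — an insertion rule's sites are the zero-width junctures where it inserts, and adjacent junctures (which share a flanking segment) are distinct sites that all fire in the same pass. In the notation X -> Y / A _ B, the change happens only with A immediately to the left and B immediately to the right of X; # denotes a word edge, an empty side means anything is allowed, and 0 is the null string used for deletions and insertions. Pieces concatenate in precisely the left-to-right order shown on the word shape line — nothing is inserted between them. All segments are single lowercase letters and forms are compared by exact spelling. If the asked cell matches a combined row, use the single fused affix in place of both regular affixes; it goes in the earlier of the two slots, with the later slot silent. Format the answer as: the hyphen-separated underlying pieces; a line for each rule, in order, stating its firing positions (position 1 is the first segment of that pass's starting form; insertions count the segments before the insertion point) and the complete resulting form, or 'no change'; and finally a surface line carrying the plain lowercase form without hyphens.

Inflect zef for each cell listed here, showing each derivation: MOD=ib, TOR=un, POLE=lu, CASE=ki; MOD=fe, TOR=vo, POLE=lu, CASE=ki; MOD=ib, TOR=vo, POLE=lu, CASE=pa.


cell MOD=ib, TOR=un, POLE=lu, CASE=ki:
underlying: i-zef-tuv-es-ap
1. f -> v, k -> g, p -> b, t -> d / _ Z: no change
2. p -> b, s -> z / V _ V: fires at position(s) 9: izeftuvezap
surface: izeftuvezap

cell MOD=fe, TOR=vo, POLE=lu, CASE=ki:
underlying: ta-zef-vi-es-ap
1. f -> v, k -> g, p -> b, t -> d / _ Z: fires at position(s) 5: tazevviesap
2. p -> b, s -> z / V _ V: fires at position(s) 9: tazevviezap
surface: tazevviezap

cell MOD=ib, TOR=vo, POLE=lu, CASE=pa:
underlying: i-zef-vi-es-zo
1. f -> v, k -> g, p -> b, t -> d / _ Z: fires at position(s) 4: izevvieszo
2. p -> b, s -> z / V _ V: no change
surface: izevvieszo


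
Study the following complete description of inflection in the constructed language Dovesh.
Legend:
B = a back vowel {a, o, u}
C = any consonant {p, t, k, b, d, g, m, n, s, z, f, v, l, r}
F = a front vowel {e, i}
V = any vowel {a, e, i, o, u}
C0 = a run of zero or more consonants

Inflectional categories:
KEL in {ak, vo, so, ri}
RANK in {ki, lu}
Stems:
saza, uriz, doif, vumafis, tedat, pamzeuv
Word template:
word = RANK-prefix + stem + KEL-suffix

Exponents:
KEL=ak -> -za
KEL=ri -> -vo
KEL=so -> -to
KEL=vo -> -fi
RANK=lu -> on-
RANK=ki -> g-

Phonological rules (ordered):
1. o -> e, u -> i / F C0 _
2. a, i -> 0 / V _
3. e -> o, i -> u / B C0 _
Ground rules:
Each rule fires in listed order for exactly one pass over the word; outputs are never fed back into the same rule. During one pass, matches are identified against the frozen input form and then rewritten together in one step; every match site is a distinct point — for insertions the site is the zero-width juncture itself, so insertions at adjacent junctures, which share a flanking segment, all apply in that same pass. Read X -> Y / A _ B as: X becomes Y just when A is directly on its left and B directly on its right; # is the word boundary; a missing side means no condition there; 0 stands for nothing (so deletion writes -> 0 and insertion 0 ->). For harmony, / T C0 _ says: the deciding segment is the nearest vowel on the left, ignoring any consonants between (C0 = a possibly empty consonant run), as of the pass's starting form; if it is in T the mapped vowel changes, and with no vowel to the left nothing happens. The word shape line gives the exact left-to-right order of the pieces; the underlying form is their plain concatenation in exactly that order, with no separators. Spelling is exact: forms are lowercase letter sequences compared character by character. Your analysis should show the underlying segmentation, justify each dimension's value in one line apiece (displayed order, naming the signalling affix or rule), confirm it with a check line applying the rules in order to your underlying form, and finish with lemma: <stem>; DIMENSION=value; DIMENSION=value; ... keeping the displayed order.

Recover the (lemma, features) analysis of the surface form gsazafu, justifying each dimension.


underlying: g-saza-fi
KEL=vo - signalled by the affix -fi
RANK=ki - signalled by the affix g-
check: gsazafi -> gsazafi -> gsazafi -> gsazafu
lemma: saza; KEL=vo; RANK=ki


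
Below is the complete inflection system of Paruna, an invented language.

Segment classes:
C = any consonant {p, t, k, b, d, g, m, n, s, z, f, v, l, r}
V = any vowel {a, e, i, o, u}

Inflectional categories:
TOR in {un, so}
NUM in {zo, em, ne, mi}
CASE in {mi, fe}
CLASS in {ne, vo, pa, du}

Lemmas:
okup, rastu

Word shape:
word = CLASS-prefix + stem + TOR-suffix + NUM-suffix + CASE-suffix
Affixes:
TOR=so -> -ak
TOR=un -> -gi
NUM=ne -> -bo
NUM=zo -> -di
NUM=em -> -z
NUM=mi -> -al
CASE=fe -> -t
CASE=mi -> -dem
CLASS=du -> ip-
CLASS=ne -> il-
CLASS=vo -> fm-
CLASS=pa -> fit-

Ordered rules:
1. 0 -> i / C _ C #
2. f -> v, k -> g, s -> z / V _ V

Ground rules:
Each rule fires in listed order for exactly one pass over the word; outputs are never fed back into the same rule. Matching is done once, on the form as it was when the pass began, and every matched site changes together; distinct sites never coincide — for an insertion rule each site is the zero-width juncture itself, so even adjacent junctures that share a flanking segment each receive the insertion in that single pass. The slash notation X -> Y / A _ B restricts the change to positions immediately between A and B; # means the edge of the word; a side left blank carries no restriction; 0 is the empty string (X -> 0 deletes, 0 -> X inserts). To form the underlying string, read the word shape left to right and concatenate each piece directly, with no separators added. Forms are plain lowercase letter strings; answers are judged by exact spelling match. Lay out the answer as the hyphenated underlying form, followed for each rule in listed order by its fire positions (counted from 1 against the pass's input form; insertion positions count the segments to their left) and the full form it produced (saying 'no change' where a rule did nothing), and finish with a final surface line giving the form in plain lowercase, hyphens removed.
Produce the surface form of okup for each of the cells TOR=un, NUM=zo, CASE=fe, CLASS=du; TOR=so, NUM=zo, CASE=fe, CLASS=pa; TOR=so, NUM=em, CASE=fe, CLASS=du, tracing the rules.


cell TOR=un, NUM=zo, CASE=fe, CLASS=du:
underlying: ip-okup-gi-di-t
1. 0 -> i / C _ C #: no change
2. f -> v, k -> g, s -> z / V _ V: fires at position(s) 4: ipogupgidit
surface: ipogupgidit

cell TOR=so, NUM=zo, CASE=fe, CLASS=pa:
underlying: fit-okup-ak-di-t
1. 0 -> i / C _ C #: no change
2. f -> v, k -> g, s -> z / V _ V: fires at position(s) 5: fitogupakdit
surface: fitogupakdit

cell TOR=so, NUM=em, CASE=fe, CLASS=du:
underlying: ip-okup-ak-z-t
1. 0 -> i / C _ C #: inserts after position(s) 9: ipokupakzit
2. f -> v, k -> g, s -> z / V _ V: fires at position(s) 4: ipogupakzit
surface: ipogupakzit


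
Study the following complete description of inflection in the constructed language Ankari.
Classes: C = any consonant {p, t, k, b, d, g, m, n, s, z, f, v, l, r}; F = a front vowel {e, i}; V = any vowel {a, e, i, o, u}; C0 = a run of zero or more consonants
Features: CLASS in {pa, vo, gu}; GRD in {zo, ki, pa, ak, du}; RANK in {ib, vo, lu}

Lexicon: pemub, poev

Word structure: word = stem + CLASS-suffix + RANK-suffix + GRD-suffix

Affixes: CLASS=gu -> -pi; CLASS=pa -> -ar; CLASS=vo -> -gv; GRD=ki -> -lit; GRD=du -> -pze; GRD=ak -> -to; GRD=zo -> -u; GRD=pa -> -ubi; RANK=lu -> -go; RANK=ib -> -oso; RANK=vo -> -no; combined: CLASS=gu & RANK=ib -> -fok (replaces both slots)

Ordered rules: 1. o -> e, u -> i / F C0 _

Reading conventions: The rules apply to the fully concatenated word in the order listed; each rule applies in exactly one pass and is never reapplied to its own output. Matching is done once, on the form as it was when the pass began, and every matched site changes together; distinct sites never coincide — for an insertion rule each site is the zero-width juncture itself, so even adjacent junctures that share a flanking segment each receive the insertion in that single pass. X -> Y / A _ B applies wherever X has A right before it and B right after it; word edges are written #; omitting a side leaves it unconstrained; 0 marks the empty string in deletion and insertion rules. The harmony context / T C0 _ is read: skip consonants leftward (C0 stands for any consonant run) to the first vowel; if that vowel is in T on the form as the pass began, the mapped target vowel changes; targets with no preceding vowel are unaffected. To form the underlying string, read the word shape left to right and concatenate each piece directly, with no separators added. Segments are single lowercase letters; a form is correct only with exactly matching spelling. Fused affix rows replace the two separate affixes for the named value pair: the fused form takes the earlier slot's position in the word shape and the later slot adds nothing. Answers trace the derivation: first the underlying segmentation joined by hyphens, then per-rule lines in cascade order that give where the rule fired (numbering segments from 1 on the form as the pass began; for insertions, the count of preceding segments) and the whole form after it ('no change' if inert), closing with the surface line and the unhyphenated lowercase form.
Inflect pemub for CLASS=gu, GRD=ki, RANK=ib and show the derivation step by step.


underlying: pemub-fok-lit
1. o -> e, u -> i / F C0 _: fires at position(s) 4: pemibfoklit
surface: pemibfoklit


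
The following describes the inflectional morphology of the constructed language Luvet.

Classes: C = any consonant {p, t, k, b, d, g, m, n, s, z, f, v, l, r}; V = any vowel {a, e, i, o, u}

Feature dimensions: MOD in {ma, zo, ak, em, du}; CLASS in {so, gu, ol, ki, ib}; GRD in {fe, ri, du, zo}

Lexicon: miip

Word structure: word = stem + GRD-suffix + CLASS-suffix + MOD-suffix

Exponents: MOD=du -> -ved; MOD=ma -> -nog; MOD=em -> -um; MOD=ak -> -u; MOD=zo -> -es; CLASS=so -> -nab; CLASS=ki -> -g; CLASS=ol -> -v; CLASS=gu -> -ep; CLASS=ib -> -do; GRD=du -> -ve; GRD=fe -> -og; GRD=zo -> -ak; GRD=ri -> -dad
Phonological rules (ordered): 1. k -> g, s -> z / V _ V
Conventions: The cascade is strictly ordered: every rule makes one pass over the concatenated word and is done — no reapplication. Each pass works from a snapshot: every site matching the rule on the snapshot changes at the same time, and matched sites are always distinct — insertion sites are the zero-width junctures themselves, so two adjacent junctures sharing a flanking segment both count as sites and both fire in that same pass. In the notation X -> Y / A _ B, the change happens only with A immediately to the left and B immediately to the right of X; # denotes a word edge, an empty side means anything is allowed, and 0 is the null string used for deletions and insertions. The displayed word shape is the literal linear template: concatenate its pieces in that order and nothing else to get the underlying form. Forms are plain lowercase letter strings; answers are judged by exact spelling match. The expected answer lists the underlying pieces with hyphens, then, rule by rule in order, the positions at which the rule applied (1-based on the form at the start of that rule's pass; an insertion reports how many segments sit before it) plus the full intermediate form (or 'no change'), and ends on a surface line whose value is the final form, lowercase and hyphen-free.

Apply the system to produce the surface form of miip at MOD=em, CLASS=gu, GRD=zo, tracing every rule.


underlying: miip-ak-ep-um
1. k -> g, s -> z / V _ V: fires at position(s) 6: miipagepum
surface: miipagepum


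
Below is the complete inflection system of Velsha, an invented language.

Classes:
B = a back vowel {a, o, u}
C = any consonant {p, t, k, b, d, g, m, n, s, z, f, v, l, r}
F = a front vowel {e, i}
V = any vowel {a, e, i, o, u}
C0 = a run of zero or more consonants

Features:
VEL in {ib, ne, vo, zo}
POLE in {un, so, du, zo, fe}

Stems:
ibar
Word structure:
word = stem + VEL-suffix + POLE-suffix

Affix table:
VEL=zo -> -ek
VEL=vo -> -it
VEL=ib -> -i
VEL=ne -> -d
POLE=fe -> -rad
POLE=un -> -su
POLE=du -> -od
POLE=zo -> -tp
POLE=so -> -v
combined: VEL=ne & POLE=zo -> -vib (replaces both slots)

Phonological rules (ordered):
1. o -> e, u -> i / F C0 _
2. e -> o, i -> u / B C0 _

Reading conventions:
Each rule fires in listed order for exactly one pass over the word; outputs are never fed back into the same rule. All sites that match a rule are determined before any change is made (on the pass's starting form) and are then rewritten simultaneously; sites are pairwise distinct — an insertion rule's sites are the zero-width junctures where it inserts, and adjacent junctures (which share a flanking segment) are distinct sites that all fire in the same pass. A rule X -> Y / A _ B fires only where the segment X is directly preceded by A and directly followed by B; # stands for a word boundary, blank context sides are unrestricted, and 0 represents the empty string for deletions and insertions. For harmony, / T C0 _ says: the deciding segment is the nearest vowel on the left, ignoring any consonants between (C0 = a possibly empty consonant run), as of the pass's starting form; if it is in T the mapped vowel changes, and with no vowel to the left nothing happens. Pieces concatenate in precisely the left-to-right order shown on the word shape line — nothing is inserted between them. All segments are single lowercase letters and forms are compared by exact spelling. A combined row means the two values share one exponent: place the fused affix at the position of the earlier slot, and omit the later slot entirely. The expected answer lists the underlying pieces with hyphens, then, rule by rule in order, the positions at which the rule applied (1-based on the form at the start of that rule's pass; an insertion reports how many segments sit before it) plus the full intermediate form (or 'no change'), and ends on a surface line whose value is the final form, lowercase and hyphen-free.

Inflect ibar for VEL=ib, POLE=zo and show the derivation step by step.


underlying: ibar-i-tp
1. o -> e, u -> i / F C0 _: no change
2. e -> o, i -> u / B C0 _: fires at position(s) 5: ibarutp
surface: ibarutp


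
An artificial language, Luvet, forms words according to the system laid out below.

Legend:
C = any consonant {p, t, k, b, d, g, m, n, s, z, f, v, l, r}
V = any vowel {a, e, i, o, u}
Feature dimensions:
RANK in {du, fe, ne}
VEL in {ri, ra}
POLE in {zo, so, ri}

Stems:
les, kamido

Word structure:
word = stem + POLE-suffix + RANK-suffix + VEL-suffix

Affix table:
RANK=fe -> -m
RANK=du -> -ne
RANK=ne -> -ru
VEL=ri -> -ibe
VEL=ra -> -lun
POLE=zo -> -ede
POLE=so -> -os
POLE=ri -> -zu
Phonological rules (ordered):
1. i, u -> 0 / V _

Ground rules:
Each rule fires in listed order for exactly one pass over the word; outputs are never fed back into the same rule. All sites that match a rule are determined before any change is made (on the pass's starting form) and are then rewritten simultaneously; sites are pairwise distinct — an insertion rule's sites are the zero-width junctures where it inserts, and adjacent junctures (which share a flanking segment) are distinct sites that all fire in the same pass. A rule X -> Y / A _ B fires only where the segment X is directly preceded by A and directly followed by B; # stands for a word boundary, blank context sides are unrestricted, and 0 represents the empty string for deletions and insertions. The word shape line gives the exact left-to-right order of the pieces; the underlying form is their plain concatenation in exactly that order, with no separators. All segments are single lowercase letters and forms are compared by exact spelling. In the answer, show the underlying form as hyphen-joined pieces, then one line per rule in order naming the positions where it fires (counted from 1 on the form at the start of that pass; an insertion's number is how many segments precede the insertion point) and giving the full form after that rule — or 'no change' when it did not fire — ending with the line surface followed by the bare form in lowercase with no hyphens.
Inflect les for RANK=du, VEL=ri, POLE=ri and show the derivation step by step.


underlying: les-zu-ne-ibe
1. i, u -> 0 / V _: fires at position(s) 8: leszunebe
surface: leszunebe


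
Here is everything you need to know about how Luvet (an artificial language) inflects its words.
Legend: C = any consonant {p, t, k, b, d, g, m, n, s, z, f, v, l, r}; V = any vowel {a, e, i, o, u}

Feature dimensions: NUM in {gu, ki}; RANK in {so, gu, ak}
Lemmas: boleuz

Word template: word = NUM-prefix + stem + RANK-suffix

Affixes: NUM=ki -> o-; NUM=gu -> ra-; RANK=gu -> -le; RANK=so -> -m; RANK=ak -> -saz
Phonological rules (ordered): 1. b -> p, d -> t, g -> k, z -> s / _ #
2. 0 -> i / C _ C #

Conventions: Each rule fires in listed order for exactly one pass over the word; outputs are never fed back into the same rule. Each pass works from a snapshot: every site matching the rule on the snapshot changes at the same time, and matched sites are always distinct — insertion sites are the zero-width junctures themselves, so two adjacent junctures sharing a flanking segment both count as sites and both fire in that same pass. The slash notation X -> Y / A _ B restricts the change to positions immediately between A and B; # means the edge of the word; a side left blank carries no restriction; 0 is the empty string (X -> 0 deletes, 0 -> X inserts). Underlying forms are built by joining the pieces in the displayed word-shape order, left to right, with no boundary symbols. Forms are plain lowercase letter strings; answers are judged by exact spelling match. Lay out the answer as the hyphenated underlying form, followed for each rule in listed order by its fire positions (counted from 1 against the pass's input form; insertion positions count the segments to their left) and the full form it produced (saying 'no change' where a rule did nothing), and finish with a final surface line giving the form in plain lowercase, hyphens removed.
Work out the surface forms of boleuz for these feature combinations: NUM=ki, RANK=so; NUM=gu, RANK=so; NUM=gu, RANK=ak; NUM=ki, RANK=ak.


cell NUM=ki, RANK=so:
underlying: o-boleuz-m
1. b -> p, d -> t, g -> k, z -> s / _ #: no change
2. 0 -> i / C _ C #: inserts after position(s) 7: oboleuzim
surface: oboleuzim

cell NUM=gu, RANK=so:
underlying: ra-boleuz-m
1. b -> p, d -> t, g -> k, z -> s / _ #: no change
2. 0 -> i / C _ C #: inserts after position(s) 8: raboleuzim
surface: raboleuzim

cell NUM=gu, RANK=ak:
underlying: ra-boleuz-saz
1. b -> p, d -> t, g -> k, z -> s / _ #: fires at position(s) 11: raboleuzsas
2. 0 -> i / C _ C #: no change
surface: raboleuzsas

cell NUM=ki, RANK=ak:
underlying: o-boleuz-saz
1. b -> p, d -> t, g -> k, z -> s / _ #: fires at position(s) 10: oboleuzsas
2. 0 -> i / C _ C #: no change
surface: oboleuzsas
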